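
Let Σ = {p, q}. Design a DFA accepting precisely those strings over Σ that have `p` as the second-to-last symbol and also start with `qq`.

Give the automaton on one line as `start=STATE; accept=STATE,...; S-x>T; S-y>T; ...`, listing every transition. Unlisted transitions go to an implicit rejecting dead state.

start=S0; accept=S5,S6; S0-p>S1; S0-q>S2; S1-p>S1; S1-q>S1; S2-p>S1; S2-q>S3; S3-p>S4; S3-q>S3; S4-p>S5; S4-q>S6; S5-p>S5; S5-q>S6; S6-p>S4; S6-q>S3

Run two small machines in parallel and take their product. One (7 states) tracks the last 2 symbols read; the other (4 states) tracks whether the input so far still matches the prefix `qq`. Each combined state is a pair, one component from each; accept when both components accept. After merging equivalent states the machine shrinks.
        p   q  
>  S0   S1  S2 
   S1   S1  S1 
   S2   S1  S3 
   S3   S4  S3 
   S4   S5  S6 
 * S5   S5  S6 
 * S6   S4  S3 
(> = start, * = accepting)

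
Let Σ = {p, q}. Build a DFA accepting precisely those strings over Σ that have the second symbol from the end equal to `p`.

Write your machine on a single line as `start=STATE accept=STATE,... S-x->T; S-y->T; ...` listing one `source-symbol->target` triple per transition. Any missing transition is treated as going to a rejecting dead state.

start=s0; accept=s3,s4; s0-p->s1; s0-q->s2; s1-p->s3; s1-q->s4; s2-p->s5; s2-q->s6; s3-p->s3; s3-q->s4; s4-p->s5; s4-q->s6; s5-p->s3; s5-q->s4; s6-p->s5; s6-q->s6

Because acceptance depends on a position counted from the end, the machine has to buffer the most recent 2 symbols. Make each state the string of the last up-to-2 symbols read; on input `x` shift the window left and append `x`. Accept when the buffered window has length 2 and begins with `p`.
A 7-state machine:
        p   q  
>  s0   s1  s2 
   s1   s3  s4 
   s2   s5  s6 
 * s3   s3  s4 
 * s4   s5  s6 
   s5   s3  s4 
   s6   s5  s6 
(> = start, * = accepting)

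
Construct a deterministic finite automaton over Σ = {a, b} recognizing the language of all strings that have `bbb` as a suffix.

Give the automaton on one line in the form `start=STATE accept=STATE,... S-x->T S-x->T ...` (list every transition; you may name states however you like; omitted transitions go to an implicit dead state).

Remember how much of `bbb` the current input suffix matches. State s0 means no match yet; s1 means the last symbol is `b`; s2 means the last 2 symbols are `bb`; s3 means the last 3 symbols are `bbb`. Only s3 accepts. On a mismatch, fall back to the longest proper suffix that is still a prefix of `bbb`.
A 4-state machine:
        a   b  
>  s0   s0  s1 
   s1   s0  s2 
   s2   s0  s3 
 * s3   s0  s3 
(> = start, * = accepting)

start=s0 accept=s3 s0-a->s0 s0-b->s1 s1-a->s0 s1-b->s2 s2-a->s0 s2-b->s3 s3-a->s0 s3-b->s3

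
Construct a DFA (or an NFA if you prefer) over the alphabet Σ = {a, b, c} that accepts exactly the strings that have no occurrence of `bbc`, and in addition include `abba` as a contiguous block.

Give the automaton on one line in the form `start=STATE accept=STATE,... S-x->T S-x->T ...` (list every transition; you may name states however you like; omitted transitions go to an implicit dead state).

Run two small machines in parallel and take their product. The first has 4 states tracking partial matches of the forbidden pattern `bbc`; the second has 5 states tracking whether and how much of `abba` has been seen. A product state is a pair (one from each), accepting exactly when both do. Minimizing collapses redundant product states.
10 states suffice.
        a   b   c  
>  q0   q1  q2  q0 
   q1   q1  q3  q0 
   q2   q1  q4  q0 
   q3   q1  q5  q0 
   q4   q1  q4  q6 
   q5   q7  q4  q6 
   q6   q6  q6  q6 
 * q7   q7  q8  q7 
 * q8   q7  q9  q7 
 * q9   q7  q9  q6 
(> = start, * = accepting)

start=q0 accept=q7,q8,q9 q0-a->q1 q0-b->q2 q0-c->q0 q1-a->q1 q1-b->q3 q1-c->q0 q2-a->q1 q2-b->q4 q2-c->q0 q3-a->q1 q3-b->q5 q3-c->q0 q4-a->q1 q4-b->q4 q4-c->q6 q5-a->q7 q5-b->q4 q5-c->q6 q6-a->q6 q6-b->q6 q6-c->q6 q7-a->q7 q7-b->q8 q7-c->q7 q8-a->q7 q8-b->q9 q8-c->q7 q9-a->q7 q9-b->q9 q9-c->q6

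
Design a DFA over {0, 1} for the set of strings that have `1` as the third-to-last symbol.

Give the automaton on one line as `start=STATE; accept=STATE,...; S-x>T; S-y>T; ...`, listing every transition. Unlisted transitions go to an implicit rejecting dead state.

Because acceptance depends on a position counted from the end, the machine has to buffer the most recent 3 symbols. Make each state the string of the last up-to-3 symbols read; on input `x` shift the window left and append `x`. Accept when the buffered window has length 3 and begins with `1`.
          0    1  
>  q0     q1   q2 
   q1     q3   q4 
   q2     q5   q6 
   q3     q7   q8 
   q4     q9  q10 
   q5    q11  q12 
   q6    q13  q14 
   q7     q7   q8 
   q8     q9  q10 
   q9    q11  q12 
   q10   q13  q14 
 * q11    q7   q8 
 * q12    q9  q10 
 * q13   q11  q12 
 * q14   q13  q14 
(> = start, * = accepting)

start=q0; accept=q11,q12,q13,q14; q0-0>q1; q0-1>q2; q1-0>q3; q1-1>q4; q2-0>q5; q2-1>q6; q3-0>q7; q3-1>q8; q4-0>q9; q4-1>q10; q5-0>q11; q5-1>q12; q6-0>q13; q6-1>q14; q7-0>q7; q7-1>q8; q8-0>q9; q8-1>q10; q9-0>q11; q9-1>q12; q10-0>q13; q10-1>q14; q11-0>q7; q11-1>q8; q12-0>q9; q12-1>q10; q13-0>q11; q13-1>q12; q14-0>q13; q14-1>q14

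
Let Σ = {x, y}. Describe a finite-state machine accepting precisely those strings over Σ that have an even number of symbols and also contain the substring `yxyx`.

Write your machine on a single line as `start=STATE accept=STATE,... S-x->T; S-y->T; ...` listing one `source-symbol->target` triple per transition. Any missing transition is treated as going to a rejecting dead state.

Build one automaton per condition and run them in lockstep. One (2 states) tracks the input length modulo 2; the other (5 states) tracks whether and how much of `yxyx` has been seen. Each combined state is a pair, one component from each; accept when both components accept.
With 10 states:
        x   y  
>  q0   q1  q2 
   q1   q0  q3 
   q2   q4  q3 
   q3   q5  q2 
   q4   q1  q6 
   q5   q0  q7 
   q6   q8  q3 
   q7   q9  q2 
 * q8   q9  q9 
   q9   q8  q8 
(> = start, * = accepting)

start=q0; accept=q8; q0-x->q1; q0-y->q2; q1-x->q0; q1-y->q3; q2-x->q4; q2-y->q3; q3-x->q5; q3-y->q2; q4-x->q1; q4-y->q6; q5-x->q0; q5-y->q7; q6-x->q8; q6-y->q3; q7-x->q9; q7-y->q2; q8-x->q9; q8-y->q9; q9-x->q8; q9-y->q8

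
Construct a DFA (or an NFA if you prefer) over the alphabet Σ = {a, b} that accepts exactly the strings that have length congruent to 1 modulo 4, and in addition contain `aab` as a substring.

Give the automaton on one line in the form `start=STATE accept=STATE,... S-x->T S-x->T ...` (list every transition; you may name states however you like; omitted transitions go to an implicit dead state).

start=q0 accept=q14 q0-a->q1 q0-b->q2 q1-a->q3 q1-b->q4 q2-a->q5 q2-b->q4 q3-a->q6 q3-b->q7 q4-a->q8 q4-b->q9 q5-a->q6 q5-b->q9 q6-a->q10 q6-b->q11 q7-a->q11 q7-b->q11 q8-a->q10 q8-b->q0 q9-a->q12 q9-b->q0 q10-a->q13 q10-b->q14 q11-a->q14 q11-b->q14 q12-a->q13 q12-b->q2 q13-a->q3 q13-b->q15 q14-a->q15 q14-b->q15 q15-a->q7 q15-b->q7

Build one automaton per condition and run them in lockstep. One (4 states) tracks the input length modulo 4; the other (4 states) tracks whether and how much of `aab` has been seen. Each combined state is a pair, one component from each; accept when both components accept.
A 16-state machine:
          a    b  
>  q0     q1   q2 
   q1     q3   q4 
   q2     q5   q4 
   q3     q6   q7 
   q4     q8   q9 
   q5     q6   q9 
   q6    q10  q11 
   q7    q11  q11 
   q8    q10   q0 
   q9    q12   q0 
   q10   q13  q14 
   q11   q14  q14 
   q12   q13   q2 
   q13    q3  q15 
 * q14   q15  q15 
   q15    q7   q7 
(> = start, * = accepting)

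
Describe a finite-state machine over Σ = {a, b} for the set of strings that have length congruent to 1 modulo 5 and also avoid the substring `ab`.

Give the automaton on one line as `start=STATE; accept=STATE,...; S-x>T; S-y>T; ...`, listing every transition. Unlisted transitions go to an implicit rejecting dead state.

Build one automaton per condition and run them in lockstep. One (5 states) tracks the input length modulo 5; the other (3 states) tracks partial matches of the forbidden pattern `ab`. Each combined state is a pair, one component from each; accept when both components accept. After merging equivalent states the machine shrinks.
          a    b  
>  S0     S1   S2 
 * S1     S3   S4 
 * S2     S3   S5 
   S3     S6   S4 
   S4     S4   S4 
   S5     S6   S7 
   S6     S8   S4 
   S7     S8   S9 
   S8    S10   S4 
   S9    S10   S0 
   S10    S1   S4 
(> = start, * = accepting)

start=S0; accept=S1,S2; S0-a>S1; S0-b>S2; S1-a>S3; S1-b>S4; S2-a>S3; S2-b>S5; S3-a>S6; S3-b>S4; S4-a>S4; S4-b>S4; S5-a>S6; S5-b>S7; S6-a>S8; S6-b>S4; S7-a>S8; S7-b>S9; S8-a>S10; S8-b>S4; S9-a>S10; S9-b>S0; S10-a>S1; S10-b>S4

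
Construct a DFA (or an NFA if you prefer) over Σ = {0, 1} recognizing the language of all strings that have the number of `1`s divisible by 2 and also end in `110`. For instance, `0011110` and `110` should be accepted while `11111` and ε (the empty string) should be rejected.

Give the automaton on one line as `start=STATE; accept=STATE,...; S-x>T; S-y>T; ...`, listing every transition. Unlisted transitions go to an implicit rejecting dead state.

Handle the two conditions separately and then intersect. One (2 states) tracks the count of `1`s modulo 2; the other (4 states) tracks how much of the suffix `110` has currently been matched. Each combined state is a pair, one component from each; accept when both components accept.
8 states suffice.
       0  1 
>  A   A  B 
   B   C  D 
   C   C  E 
   D   F  G 
   E   A  G 
 * F   A  B 
   G   H  D 
   H   C  E 
(> = start, * = accepting)

start=A; accept=F; A-0>A; A-1>B; B-0>C; B-1>D; C-0>C; C-1>E; D-0>F; D-1>G; E-0>A; E-1>G; F-0>A; F-1>B; G-0>H; G-1>D; H-0>C; H-1>E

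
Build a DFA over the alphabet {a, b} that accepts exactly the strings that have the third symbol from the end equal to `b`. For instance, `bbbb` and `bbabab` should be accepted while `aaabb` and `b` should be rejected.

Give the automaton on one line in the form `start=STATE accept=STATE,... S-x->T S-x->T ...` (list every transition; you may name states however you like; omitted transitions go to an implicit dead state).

Because acceptance depends on a position counted from the end, the machine has to buffer the most recent 3 symbols. Make each state the string of the last up-to-3 symbols read; on input `x` shift the window left and append `x`. Accept when the buffered window has length 3 and begins with `b`.
A 15-state machine:
          a    b  
>  s0     s1   s2 
   s1     s3   s4 
   s2     s5   s6 
   s3     s7   s8 
   s4     s9  s10 
   s5    s11  s12 
   s6    s13  s14 
   s7     s7   s8 
   s8     s9  s10 
   s9    s11  s12 
   s10   s13  s14 
 * s11    s7   s8 
 * s12    s9  s10 
 * s13   s11  s12 
 * s14   s13  s14 
(> = start, * = accepting)

start=s0 accept=s11,s12,s13,s14 s0-a->s1 s0-b->s2 s1-a->s3 s1-b->s4 s2-a->s5 s2-b->s6 s3-a->s7 s3-b->s8 s4-a->s9 s4-b->s10 s5-a->s11 s5-b->s12 s6-a->s13 s6-b->s14 s7-a->s7 s7-b->s8 s8-a->s9 s8-b->s10 s9-a->s11 s9-b->s12 s10-a->s13 s10-b->s14 s11-a->s7 s11-b->s8 s12-a->s9 s12-b->s10 s13-a->s11 s13-b->s12 s14-a->s13 s14-b->s14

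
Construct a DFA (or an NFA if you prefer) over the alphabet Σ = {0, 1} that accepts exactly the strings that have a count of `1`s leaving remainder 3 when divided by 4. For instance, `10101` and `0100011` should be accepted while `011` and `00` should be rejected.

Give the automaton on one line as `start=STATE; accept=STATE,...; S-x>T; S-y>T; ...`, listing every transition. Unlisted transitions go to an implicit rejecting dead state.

start=s0; accept=s3; s0-0>s0; s0-1>s1; s1-0>s1; s1-1>s2; s2-0>s2; s2-1>s3; s3-0>s3; s3-1>s0

The only thing that matters is how many `1`s have appeared, reduced mod 4. Use one state per residue: s0 for 0, …, s3 for 3. Reading `1` moves to the next residue; anything else stays put. s3 is accepting.
4 states suffice.
        0   1  
>  s0   s0  s1 
   s1   s1  s2 
   s2   s2  s3 
 * s3   s3  s0 
(> = start, * = accepting)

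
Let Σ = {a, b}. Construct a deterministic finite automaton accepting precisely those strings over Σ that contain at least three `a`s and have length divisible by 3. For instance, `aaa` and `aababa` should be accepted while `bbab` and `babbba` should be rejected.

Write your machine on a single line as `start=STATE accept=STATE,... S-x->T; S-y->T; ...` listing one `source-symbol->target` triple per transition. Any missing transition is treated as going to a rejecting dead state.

start=q0; accept=q6,q14; q0-a->q1; q0-b->q2; q1-a->q3; q1-b->q4; q2-a->q4; q2-b->q5; q3-a->q6; q3-b->q7; q4-a->q7; q4-b->q8; q5-a->q8; q5-b->q0; q6-a->q9; q6-b->q10; q7-a->q10; q7-b->q11; q8-a->q11; q8-b->q1; q9-a->q12; q9-b->q12; q10-a->q12; q10-b->q13; q11-a->q13; q11-b->q3; q12-a->q14; q12-b->q14; q13-a->q14; q13-b->q6; q14-a->q9; q14-b->q9

Handle the two conditions separately and then intersect. One (5 states) tracks the count of `a`s, saturating at 4; the other (3 states) tracks the input length modulo 3. Each combined state is a pair, one component from each; accept when both components accept.
With 15 states:
          a    b  
>  q0     q1   q2 
   q1     q3   q4 
   q2     q4   q5 
   q3     q6   q7 
   q4     q7   q8 
   q5     q8   q0 
 * q6     q9  q10 
   q7    q10  q11 
   q8    q11   q1 
   q9    q12  q12 
   q10   q12  q13 
   q11   q13   q3 
   q12   q14  q14 
   q13   q14   q6 
 * q14    q9   q9 
(> = start, * = accepting)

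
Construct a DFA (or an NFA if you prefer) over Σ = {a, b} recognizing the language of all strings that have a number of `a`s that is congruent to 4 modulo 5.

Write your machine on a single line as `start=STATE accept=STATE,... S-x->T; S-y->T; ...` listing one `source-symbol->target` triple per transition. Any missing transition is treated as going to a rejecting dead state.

The only thing that matters is how many `a`s have appeared, reduced mod 5. Use one state per residue: q0 for 0, …, q4 for 4. Reading `a` moves to the next residue; anything else stays put. q4 is accepting.
        a   b  
>  q0   q1  q0 
   q1   q2  q1 
   q2   q3  q2 
   q3   q4  q3 
 * q4   q0  q4 
(> = start, * = accepting)

start=q0; accept=q4; q0-a->q1; q0-b->q0; q1-a->q2; q1-b->q1; q2-a->q3; q2-b->q2; q3-a->q4; q3-b->q3; q4-a->q0; q4-b->q4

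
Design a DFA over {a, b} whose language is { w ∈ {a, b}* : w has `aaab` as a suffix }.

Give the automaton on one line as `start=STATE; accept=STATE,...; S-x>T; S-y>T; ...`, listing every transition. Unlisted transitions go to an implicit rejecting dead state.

Remember how much of `aaab` the current input suffix matches. State q0 means no match yet; q1 means the last symbol is `a`; q2 means the last 2 symbols are `aa`; q3 means the last 3 symbols are `aaa`; q4 means the last 4 symbols are `aaab`. Only q4 accepts. On a mismatch, fall back to the longest proper suffix that is still a prefix of `aaab`.
5 states suffice.
        a   b  
>  q0   q1  q0 
   q1   q2  q0 
   q2   q3  q0 
   q3   q3  q4 
 * q4   q1  q0 
(> = start, * = accepting)

start=q0; accept=q4; q0-a>q1; q0-b>q0; q1-a>q2; q1-b>q0; q2-a>q3; q2-b>q0; q3-a>q3; q3-b>q4; q4-a>q1; q4-b>q0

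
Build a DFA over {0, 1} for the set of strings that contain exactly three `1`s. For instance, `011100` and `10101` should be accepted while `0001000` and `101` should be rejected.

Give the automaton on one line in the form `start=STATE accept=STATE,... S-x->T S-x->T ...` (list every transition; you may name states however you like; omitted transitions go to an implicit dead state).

start=q0 accept=q3 q0-0->q0 q0-1->q1 q1-0->q1 q1-1->q2 q2-0->q2 q2-1->q3 q3-0->q3 q3-1->q4 q4-0->q4 q4-1->q4

Only the number of `1`s matters, and only up to 4. Make a chain q0 → q1 → q2 → q3 → q4 advanced by each `1` (with q4 absorbing); every other symbol self-loops. The accepting set is {q3}.
        0   1  
>  q0   q0  q1 
   q1   q1  q2 
   q2   q2  q3 
 * q3   q3  q4 
   q4   q4  q4 
(> = start, * = accepting)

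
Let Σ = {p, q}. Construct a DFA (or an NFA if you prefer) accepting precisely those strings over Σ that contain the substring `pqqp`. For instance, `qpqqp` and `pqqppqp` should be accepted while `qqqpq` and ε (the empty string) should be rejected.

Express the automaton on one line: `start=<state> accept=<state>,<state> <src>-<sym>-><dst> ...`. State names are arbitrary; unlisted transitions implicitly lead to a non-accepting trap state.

start=A accept=E A-p->B A-q->A B-p->B B-q->C C-p->B C-q->D D-p->E D-q->A E-p->E E-q->E

States A..D record the length of the longest prefix of `pqqp` that matches the current input suffix. Reaching E means `pqqp` has been seen, and we stay there forever. Accept from E.
       p  q 
>  A   B  A 
   B   B  C 
   C   B  D 
   D   E  A 
 * E   E  E 
(> = start, * = accepting)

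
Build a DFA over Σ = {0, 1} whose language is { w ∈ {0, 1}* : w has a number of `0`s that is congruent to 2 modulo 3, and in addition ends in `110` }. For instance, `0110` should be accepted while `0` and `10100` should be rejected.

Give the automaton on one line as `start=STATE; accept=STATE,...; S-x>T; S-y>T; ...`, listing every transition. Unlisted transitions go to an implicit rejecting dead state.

Handle the two conditions separately and then intersect. The first has 3 states tracking the count of `0`s modulo 3; the second has 4 states tracking how much of the suffix `110` has currently been matched. A product state is a pair (one from each), accepting exactly when both do.
12 states suffice.
          0    1  
>  s0     s1   s2 
   s1     s3   s4 
   s2     s1   s5 
   s3     s0   s6 
   s4     s3   s7 
   s5     s8   s5 
   s6     s0   s9 
   s7    s10   s7 
   s8     s3   s4 
   s9    s11   s9 
 * s10    s0   s6 
   s11    s1   s2 
(> = start, * = accepting)

start=s0; accept=s10; s0-0>s1; s0-1>s2; s1-0>s3; s1-1>s4; s2-0>s1; s2-1>s5; s3-0>s0; s3-1>s6; s4-0>s3; s4-1>s7; s5-0>s8; s5-1>s5; s6-0>s0; s6-1>s9; s7-0>s10; s7-1>s7; s8-0>s3; s8-1>s4; s9-0>s11; s9-1>s9; s10-0>s0; s10-1>s6; s11-0>s1; s11-1>s2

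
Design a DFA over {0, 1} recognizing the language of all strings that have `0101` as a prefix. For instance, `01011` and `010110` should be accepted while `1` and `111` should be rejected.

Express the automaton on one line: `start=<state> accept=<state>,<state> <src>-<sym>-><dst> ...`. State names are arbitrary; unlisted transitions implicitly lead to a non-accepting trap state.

Check the first 4 symbols one by one: S0 through S3 record how many have matched `0101` so far; any wrong symbol goes to the dead state S5. After all 4 match we enter the accepting sink S4.
A 6-state machine:
        0   1  
>  S0   S1  S5 
   S1   S5  S2 
   S2   S3  S5 
   S3   S5  S4 
 * S4   S4  S4 
   S5   S5  S5 
(> = start, * = accepting)

start=S0 accept=S4 S0-0->S1 S0-1->S5 S1-0->S5 S1-1->S2 S2-0->S3 S2-1->S5 S3-0->S5 S3-1->S4 S4-0->S4 S4-1->S4 S5-0->S5 S5-1->S5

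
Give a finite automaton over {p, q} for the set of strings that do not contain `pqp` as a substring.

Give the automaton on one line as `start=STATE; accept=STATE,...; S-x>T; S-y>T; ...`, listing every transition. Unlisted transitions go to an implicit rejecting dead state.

This is the complement of 'contains `pqp`'. Use the same substring-matching states — S0 through S3 holding how much of `pqp` has just been matched — but flip the accepting set: everything except the trap S3 accepts.
4 states suffice.
        p   q  
>* S0   S1  S0 
 * S1   S1  S2 
 * S2   S3  S0 
   S3   S3  S3 
(> = start, * = accepting)

start=S0; accept=S0,S1,S2; S0-p>S1; S0-q>S0; S1-p>S1; S1-q>S2; S2-p>S3; S2-q>S0; S3-p>S3; S3-q>S3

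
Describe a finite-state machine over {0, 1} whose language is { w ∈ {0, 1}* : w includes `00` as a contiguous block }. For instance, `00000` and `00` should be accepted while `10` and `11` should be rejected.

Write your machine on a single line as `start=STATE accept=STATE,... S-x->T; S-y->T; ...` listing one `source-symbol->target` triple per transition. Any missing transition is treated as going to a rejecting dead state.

States S0..S1 record the length of the longest prefix of `00` that matches the current input suffix. Reaching S2 means `00` has been seen, and we stay there forever. Accept from S2.
        0   1  
>  S0   S1  S0 
   S1   S2  S0 
 * S2   S2  S2 
(> = start, * = accepting)

start=S0; accept=S2; S0-0->S1; S0-1->S0; S1-0->S2; S1-1->S0; S2-0->S2; S2-1->S2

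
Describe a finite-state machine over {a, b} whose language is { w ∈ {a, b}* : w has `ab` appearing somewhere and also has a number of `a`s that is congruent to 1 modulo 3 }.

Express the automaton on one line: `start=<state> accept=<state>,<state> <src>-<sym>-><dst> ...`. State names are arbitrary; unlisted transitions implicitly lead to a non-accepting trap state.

Handle the two conditions separately and then intersect. One (3 states) tracks whether and how much of `ab` has been seen; the other (3 states) tracks the count of `a`s modulo 3. Each combined state is a pair, one component from each; accept when both components accept.
        a   b  
>  q0   q1  q0 
   q1   q2  q3 
   q2   q4  q5 
 * q3   q5  q3 
   q4   q1  q6 
   q5   q6  q5 
   q6   q3  q6 
(> = start, * = accepting)

start=q0 accept=q3 q0-a->q1 q0-b->q0 q1-a->q2 q1-b->q3 q2-a->q4 q2-b->q5 q3-a->q5 q3-b->q3 q4-a->q1 q4-b->q6 q5-a->q6 q5-b->q5 q6-a->q3 q6-b->q6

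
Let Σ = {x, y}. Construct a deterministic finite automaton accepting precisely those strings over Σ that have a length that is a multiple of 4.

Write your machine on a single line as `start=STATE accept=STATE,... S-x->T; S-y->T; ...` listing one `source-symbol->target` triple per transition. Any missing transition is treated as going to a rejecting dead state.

start=S0; accept=S0; S0-x->S1; S0-y->S1; S1-x->S2; S1-y->S2; S2-x->S3; S2-y->S3; S3-x->S0; S3-y->S0

Count input length modulo 4: every symbol advances one step around the cycle S0 → S1 → S2 → S3 → S0. Accept at S0.
        x   y  
>* S0   S1  S1 
   S1   S2  S2 
   S2   S3  S3 
   S3   S0  S0 
(> = start, * = accepting)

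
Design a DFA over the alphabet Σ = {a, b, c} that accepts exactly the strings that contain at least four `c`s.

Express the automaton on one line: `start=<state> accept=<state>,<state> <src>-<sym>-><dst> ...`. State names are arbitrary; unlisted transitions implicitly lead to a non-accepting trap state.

start=S0 accept=S4,S5 S0-a->S0 S0-b->S0 S0-c->S1 S1-a->S1 S1-b->S1 S1-c->S2 S2-a->S2 S2-b->S2 S2-c->S3 S3-a->S3 S3-b->S3 S3-c->S4 S4-a->S4 S4-b->S4 S4-c->S5 S5-a->S5 S5-b->S5 S5-c->S5

Only the number of `c`s matters, and only up to 5. Make a chain S0 → S1 → S2 → S3 → S4 → S5 advanced by each `c` (with S5 absorbing); every other symbol self-loops. The accepting set is {S4, S5}.
With 6 states:
        a   b   c  
>  S0   S0  S0  S1 
   S1   S1  S1  S2 
   S2   S2  S2  S3 
   S3   S3  S3  S4 
 * S4   S4  S4  S5 
 * S5   S5  S5  S5 
(> = start, * = accepting)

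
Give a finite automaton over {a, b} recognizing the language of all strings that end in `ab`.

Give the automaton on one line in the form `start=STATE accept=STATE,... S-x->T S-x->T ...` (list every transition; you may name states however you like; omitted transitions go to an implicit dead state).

start=q0 accept=q2 q0-a->q1 q0-b->q0 q1-a->q1 q1-b->q2 q2-a->q1 q2-b->q0

Let each state record the length of the longest suffix of the input read so far that is also a prefix of `ab`. q1 means the last symbol is `a`; q2 means the last 2 symbols are `ab`. Accept only at q2, where the string currently ends in `ab`.
3 states suffice.
        a   b  
>  q0   q1  q0 
   q1   q1  q2 
 * q2   q1  q0 
(> = start, * = accepting)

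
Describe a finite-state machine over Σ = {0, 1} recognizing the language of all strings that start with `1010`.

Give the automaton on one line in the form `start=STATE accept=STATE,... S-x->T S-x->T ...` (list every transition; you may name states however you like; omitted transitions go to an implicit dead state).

Walk along `1010` while the input agrees: from S0 take `1` to S1, and so on. Any deviation drops to the rejecting sink S5. Once S4 is reached the prefix is confirmed and every continuation is accepted.
        0   1  
>  S0   S5  S1 
   S1   S2  S5 
   S2   S5  S3 
   S3   S4  S5 
 * S4   S4  S4 
   S5   S5  S5 
(> = start, * = accepting)

start=S0 accept=S4 S0-0->S5 S0-1->S1 S1-0->S2 S1-1->S5 S2-0->S5 S2-1->S3 S3-0->S4 S3-1->S5 S4-0->S4 S4-1->S4 S5-0->S5 S5-1->S5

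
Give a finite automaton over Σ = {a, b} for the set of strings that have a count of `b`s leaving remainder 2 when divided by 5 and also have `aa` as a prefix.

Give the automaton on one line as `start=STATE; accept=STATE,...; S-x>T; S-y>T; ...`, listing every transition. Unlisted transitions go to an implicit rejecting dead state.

Run two small machines in parallel and take their product. The first has 5 states tracking the count of `b`s modulo 5; the second has 4 states tracking whether the input so far still matches the prefix `aa`. A product state is a pair (one from each), accepting exactly when both do.
A 12-state machine:
          a    b  
>  s0     s1   s2 
   s1     s3   s2 
   s2     s2   s4 
   s3     s3   s5 
   s4     s4   s6 
   s5     s5   s7 
   s6     s6   s8 
 * s7     s7   s9 
   s8     s8  s10 
   s9     s9  s11 
   s10   s10   s2 
   s11   s11   s3 
(> = start, * = accepting)

start=s0; accept=s7; s0-a>s1; s0-b>s2; s1-a>s3; s1-b>s2; s2-a>s2; s2-b>s4; s3-a>s3; s3-b>s5; s4-a>s4; s4-b>s6; s5-a>s5; s5-b>s7; s6-a>s6; s6-b>s8; s7-a>s7; s7-b>s9; s8-a>s8; s8-b>s10; s9-a>s9; s9-b>s11; s10-a>s10; s10-b>s2; s11-a>s11; s11-b>s3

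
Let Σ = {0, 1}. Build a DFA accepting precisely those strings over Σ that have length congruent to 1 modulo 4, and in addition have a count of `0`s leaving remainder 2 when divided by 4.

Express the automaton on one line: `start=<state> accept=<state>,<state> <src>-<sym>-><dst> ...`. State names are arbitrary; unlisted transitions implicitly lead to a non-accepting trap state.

start=S0 accept=S14 S0-0->S1 S0-1->S2 S1-0->S3 S1-1->S4 S2-0->S4 S2-1->S5 S3-0->S6 S3-1->S7 S4-0->S7 S4-1->S8 S5-0->S8 S5-1->S9 S6-0->S0 S6-1->S10 S7-0->S10 S7-1->S11 S8-0->S11 S8-1->S12 S9-0->S12 S9-1->S0 S10-0->S2 S10-1->S13 S11-0->S13 S11-1->S14 S12-0->S14 S12-1->S1 S13-0->S5 S13-1->S15 S14-0->S15 S14-1->S3 S15-0->S9 S15-1->S6

Run two small machines in parallel and take their product. The first has 4 states tracking the input length modulo 4; the second has 4 states tracking the count of `0`s modulo 4. A product state is a pair (one from each), accepting exactly when both do.
16 states suffice.
          0    1  
>  S0     S1   S2 
   S1     S3   S4 
   S2     S4   S5 
   S3     S6   S7 
   S4     S7   S8 
   S5     S8   S9 
   S6     S0  S10 
   S7    S10  S11 
   S8    S11  S12 
   S9    S12   S0 
   S10    S2  S13 
   S11   S13  S14 
   S12   S14   S1 
   S13    S5  S15 
 * S14   S15   S3 
   S15    S9   S6 
(> = start, * = accepting)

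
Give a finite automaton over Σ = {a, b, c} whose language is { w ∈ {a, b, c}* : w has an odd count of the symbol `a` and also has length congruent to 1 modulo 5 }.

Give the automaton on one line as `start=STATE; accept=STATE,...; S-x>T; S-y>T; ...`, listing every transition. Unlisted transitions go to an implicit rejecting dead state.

start=S0; accept=S1; S0-a>S1; S0-b>S2; S0-c>S2; S1-a>S3; S1-b>S4; S1-c>S4; S2-a>S4; S2-b>S3; S2-c>S3; S3-a>S5; S3-b>S6; S3-c>S6; S4-a>S6; S4-b>S5; S4-c>S5; S5-a>S7; S5-b>S8; S5-c>S8; S6-a>S8; S6-b>S7; S6-c>S7; S7-a>S9; S7-b>S0; S7-c>S0; S8-a>S0; S8-b>S9; S8-c>S9; S9-a>S2; S9-b>S1; S9-c>S1

Handle the two conditions separately and then intersect. The first has 2 states tracking the count of `a`s modulo 2; the second has 5 states tracking the input length modulo 5. A product state is a pair (one from each), accepting exactly when both do.
A 10-state machine:
        a   b   c  
>  S0   S1  S2  S2 
 * S1   S3  S4  S4 
   S2   S4  S3  S3 
   S3   S5  S6  S6 
   S4   S6  S5  S5 
   S5   S7  S8  S8 
   S6   S8  S7  S7 
   S7   S9  S0  S0 
   S8   S0  S9  S9 
   S9   S2  S1  S1 
(> = start, * = accepting)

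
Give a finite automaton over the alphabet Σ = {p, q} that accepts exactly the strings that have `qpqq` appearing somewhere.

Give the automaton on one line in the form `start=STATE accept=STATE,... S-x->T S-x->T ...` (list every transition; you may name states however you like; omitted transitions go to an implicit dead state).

Track how much of `qpqq` has been matched so far: state s0 is no progress, s4 is the absorbing accept state reached once `qpqq` has occurred. Intermediate states record partial matches; on a mismatch, fall back to the longest reusable overlap.
        p   q  
>  s0   s0  s1 
   s1   s2  s1 
   s2   s0  s3 
   s3   s2  s4 
 * s4   s4  s4 
(> = start, * = accepting)

start=s0 accept=s4 s0-p->s0 s0-q->s1 s1-p->s2 s1-q->s1 s2-p->s0 s2-q->s3 s3-p->s2 s3-q->s4 s4-p->s4 s4-q->s4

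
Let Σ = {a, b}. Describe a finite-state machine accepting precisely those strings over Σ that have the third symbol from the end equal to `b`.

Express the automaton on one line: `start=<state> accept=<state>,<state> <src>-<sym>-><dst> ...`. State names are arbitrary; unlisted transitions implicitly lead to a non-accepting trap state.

start=S0 accept=S11,S12,S13,S14 S0-a->S1 S0-b->S2 S1-a->S3 S1-b->S4 S2-a->S5 S2-b->S6 S3-a->S7 S3-b->S8 S4-a->S9 S4-b->S10 S5-a->S11 S5-b->S12 S6-a->S13 S6-b->S14 S7-a->S7 S7-b->S8 S8-a->S9 S8-b->S10 S9-a->S11 S9-b->S12 S10-a->S13 S10-b->S14 S11-a->S7 S11-b->S8 S12-a->S9 S12-b->S10 S13-a->S11 S13-b->S12 S14-a->S13 S14-b->S14

Because acceptance depends on a position counted from the end, the machine has to buffer the most recent 3 symbols. Make each state the string of the last up-to-3 symbols read; on input `x` shift the window left and append `x`. Accept when the buffered window has length 3 and begins with `b`.
With 15 states:
          a    b  
>  S0     S1   S2 
   S1     S3   S4 
   S2     S5   S6 
   S3     S7   S8 
   S4     S9  S10 
   S5    S11  S12 
   S6    S13  S14 
   S7     S7   S8 
   S8     S9  S10 
   S9    S11  S12 
   S10   S13  S14 
 * S11    S7   S8 
 * S12    S9  S10 
 * S13   S11  S12 
 * S14   S13  S14 
(> = start, * = accepting)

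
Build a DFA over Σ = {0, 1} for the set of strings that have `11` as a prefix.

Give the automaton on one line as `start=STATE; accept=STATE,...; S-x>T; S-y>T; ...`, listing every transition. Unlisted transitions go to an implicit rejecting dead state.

Check the first 2 symbols one by one: s0 through s1 record how many have matched `11` so far; any wrong symbol goes to the dead state s3. After all 2 match we enter the accepting sink s2.
With 4 states:
        0   1  
>  s0   s3  s1 
   s1   s3  s2 
 * s2   s2  s2 
   s3   s3  s3 
(> = start, * = accepting)

start=s0; accept=s2; s0-0>s3; s0-1>s1; s1-0>s3; s1-1>s2; s2-0>s2; s2-1>s2; s3-0>s3; s3-1>s3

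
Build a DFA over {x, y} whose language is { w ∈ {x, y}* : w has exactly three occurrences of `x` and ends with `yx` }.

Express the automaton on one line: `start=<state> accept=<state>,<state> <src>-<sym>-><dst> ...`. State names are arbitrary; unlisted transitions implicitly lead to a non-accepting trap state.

Build one automaton per condition and run them in lockstep. One (5 states) tracks the count of `x`s, saturating at 4; the other (3 states) tracks how much of the suffix `yx` has currently been matched. Each combined state is a pair, one component from each; accept when both components accept. Equivalent product states are then merged.
A 6-state machine:
        x   y  
>  S0   S1  S0 
   S1   S2  S1 
   S2   S3  S4 
   S3   S3  S3 
   S4   S5  S4 
 * S5   S3  S3 
(> = start, * = accepting)

start=S0 accept=S5 S0-x->S1 S0-y->S0 S1-x->S2 S1-y->S1 S2-x->S3 S2-y->S4 S3-x->S3 S3-y->S3 S4-x->S5 S4-y->S4 S5-x->S3 S5-y->S3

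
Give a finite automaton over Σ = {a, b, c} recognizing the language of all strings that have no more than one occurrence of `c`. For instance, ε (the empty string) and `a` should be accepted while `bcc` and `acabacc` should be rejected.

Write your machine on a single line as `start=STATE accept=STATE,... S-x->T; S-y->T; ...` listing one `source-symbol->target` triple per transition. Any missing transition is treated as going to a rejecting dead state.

start=s0; accept=s0,s1; s0-a->s0; s0-b->s0; s0-c->s1; s1-a->s1; s1-b->s1; s1-c->s2; s2-a->s2; s2-b->s2; s2-c->s2

Count `c`s, saturating at 2: state s0 means no `c` yet, s1 means one `c` seen, s2 means more than one. Each `c` increments (capped at s2); other symbols loop. Accept from {s0, s1}.
        a   b   c  
>* s0   s0  s0  s1 
 * s1   s1  s1  s2 
   s2   s2  s2  s2 
(> = start, * = accepting)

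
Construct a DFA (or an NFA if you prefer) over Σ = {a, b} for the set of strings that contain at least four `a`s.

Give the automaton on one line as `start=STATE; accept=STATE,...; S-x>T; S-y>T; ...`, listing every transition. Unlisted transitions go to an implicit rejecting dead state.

start=q0; accept=q4,q5; q0-a>q1; q0-b>q0; q1-a>q2; q1-b>q1; q2-a>q3; q2-b>q2; q3-a>q4; q3-b>q3; q4-a>q5; q4-b>q4; q5-a>q5; q5-b>q5

Count `a`s, saturating at 5: states q0 through q4 mean 0 through 4 `a`s seen; q5 means more than 4. Each `a` increments (capped at q5); other symbols loop. Accept from {q4, q5}.
        a   b  
>  q0   q1  q0 
   q1   q2  q1 
   q2   q3  q2 
   q3   q4  q3 
 * q4   q5  q4 
 * q5   q5  q5 
(> = start, * = accepting)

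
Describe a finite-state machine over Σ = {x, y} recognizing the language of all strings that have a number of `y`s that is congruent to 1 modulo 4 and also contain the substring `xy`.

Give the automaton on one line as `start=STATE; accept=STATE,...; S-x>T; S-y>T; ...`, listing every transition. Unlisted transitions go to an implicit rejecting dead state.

Build one automaton per condition and run them in lockstep. The first has 4 states tracking the count of `y`s modulo 4; the second has 3 states tracking whether and how much of `xy` has been seen. A product state is a pair (one from each), accepting exactly when both do.
A 12-state machine:
          x    y  
>  s0     s1   s2 
   s1     s1   s3 
   s2     s4   s5 
 * s3     s3   s6 
   s4     s4   s6 
   s5     s7   s8 
   s6     s6   s9 
   s7     s7   s9 
   s8    s10   s0 
   s9     s9  s11 
   s10   s10  s11 
   s11   s11   s3 
(> = start, * = accepting)

start=s0; accept=s3; s0-x>s1; s0-y>s2; s1-x>s1; s1-y>s3; s2-x>s4; s2-y>s5; s3-x>s3; s3-y>s6; s4-x>s4; s4-y>s6; s5-x>s7; s5-y>s8; s6-x>s6; s6-y>s9; s7-x>s7; s7-y>s9; s8-x>s10; s8-y>s0; s9-x>s9; s9-y>s11; s10-x>s10; s10-y>s11; s11-x>s11; s11-y>s3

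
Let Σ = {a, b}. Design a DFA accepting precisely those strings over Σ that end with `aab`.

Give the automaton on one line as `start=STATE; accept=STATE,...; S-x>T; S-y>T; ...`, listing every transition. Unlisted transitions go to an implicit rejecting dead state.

start=s0; accept=s3; s0-a>s1; s0-b>s0; s1-a>s2; s1-b>s0; s2-a>s2; s2-b>s3; s3-a>s1; s3-b>s0

Let each state record the length of the longest suffix of the input read so far that is also a prefix of `aab`. s1 means the last symbol is `a`; s2 means the last 2 symbols are `aa`; s3 means the last 3 symbols are `aab`. Accept only at s3, where the string currently ends in `aab`.
4 states suffice.
        a   b  
>  s0   s1  s0 
   s1   s2  s0 
   s2   s2  s3 
 * s3   s1  s0 
(> = start, * = accepting)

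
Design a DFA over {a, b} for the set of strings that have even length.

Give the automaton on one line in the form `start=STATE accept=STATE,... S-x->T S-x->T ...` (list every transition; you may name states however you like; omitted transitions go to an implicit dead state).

start=S0 accept=S0 S0-a->S1 S0-b->S1 S1-a->S0 S1-b->S0

Only the length mod 2 matters, so use a 2-cycle: from any state, every input symbol moves to the next state, wrapping S1 back to S0. Mark S0 accepting.
2 states suffice.
        a   b  
>* S0   S1  S1 
   S1   S0  S0 
(> = start, * = accepting)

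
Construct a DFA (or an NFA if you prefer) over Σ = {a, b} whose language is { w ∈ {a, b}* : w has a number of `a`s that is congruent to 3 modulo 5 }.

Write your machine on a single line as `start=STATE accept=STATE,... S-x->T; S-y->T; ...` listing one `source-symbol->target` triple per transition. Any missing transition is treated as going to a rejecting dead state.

Keep the running count of `a`s modulo 5: each `a` advances along the cycle q0 → q1 → q2 → q3 → q4 → q0 while other symbols loop. Accept at q3.
5 states suffice.
        a   b  
>  q0   q1  q0 
   q1   q2  q1 
   q2   q3  q2 
 * q3   q4  q3 
   q4   q0  q4 
(> = start, * = accepting)

start=q0; accept=q3; q0-a->q1; q0-b->q0; q1-a->q2; q1-b->q1; q2-a->q3; q2-b->q2; q3-a->q4; q3-b->q3; q4-a->q0; q4-b->q4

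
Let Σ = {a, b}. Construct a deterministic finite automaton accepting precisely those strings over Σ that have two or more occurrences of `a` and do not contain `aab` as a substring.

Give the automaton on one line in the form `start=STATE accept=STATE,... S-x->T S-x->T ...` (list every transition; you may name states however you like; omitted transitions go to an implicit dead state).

start=q0 accept=q2,q5,q6 q0-a->q1 q0-b->q0 q1-a->q2 q1-b->q3 q2-a->q2 q2-b->q4 q3-a->q5 q3-b->q3 q4-a->q4 q4-b->q4 q5-a->q2 q5-b->q6 q6-a->q5 q6-b->q6

Handle the two conditions separately and then intersect. The first has 4 states tracking the count of `a`s, saturating at 3; the second has 4 states tracking partial matches of the forbidden pattern `aab`. A product state is a pair (one from each), accepting exactly when both do. After merging equivalent states the machine shrinks.
A 7-state machine:
        a   b  
>  q0   q1  q0 
   q1   q2  q3 
 * q2   q2  q4 
   q3   q5  q3 
   q4   q4  q4 
 * q5   q2  q6 
 * q6   q5  q6 
(> = start, * = accepting)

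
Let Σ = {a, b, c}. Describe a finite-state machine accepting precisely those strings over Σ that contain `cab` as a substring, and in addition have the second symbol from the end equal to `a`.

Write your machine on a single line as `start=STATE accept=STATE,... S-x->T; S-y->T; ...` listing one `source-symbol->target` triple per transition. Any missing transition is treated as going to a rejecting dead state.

start=q0; accept=q13,q17,q18; q0-a->q1; q0-b->q2; q0-c->q3; q1-a->q4; q1-b->q5; q1-c->q6; q2-a->q7; q2-b->q8; q2-c->q9; q3-a->q10; q3-b->q11; q3-c->q12; q4-a->q4; q4-b->q5; q4-c->q6; q5-a->q7; q5-b->q8; q5-c->q9; q6-a->q10; q6-b->q11; q6-c->q12; q7-a->q4; q7-b->q5; q7-c->q6; q8-a->q7; q8-b->q8; q8-c->q9; q9-a->q10; q9-b->q11; q9-c->q12; q10-a->q4; q10-b->q13; q10-c->q6; q11-a->q7; q11-b->q8; q11-c->q9; q12-a->q10; q12-b->q11; q12-c->q12; q13-a->q14; q13-b->q15; q13-c->q16; q14-a->q17; q14-b->q13; q14-c->q18; q15-a->q14; q15-b->q15; q15-c->q16; q16-a->q19; q16-b->q20; q16-c->q21; q17-a->q17; q17-b->q13; q17-c->q18; q18-a->q19; q18-b->q20; q18-c->q21; q19-a->q17; q19-b->q13; q19-c->q18; q20-a->q14; q20-b->q15; q20-c->q16; q21-a->q19; q21-b->q20; q21-c->q21

Build one automaton per condition and run them in lockstep. One (4 states) tracks whether and how much of `cab` has been seen; the other (13 states) tracks the last 2 symbols read. Each combined state is a pair, one component from each; accept when both components accept.
          a    b    c  
>  q0     q1   q2   q3 
   q1     q4   q5   q6 
   q2     q7   q8   q9 
   q3    q10  q11  q12 
   q4     q4   q5   q6 
   q5     q7   q8   q9 
   q6    q10  q11  q12 
   q7     q4   q5   q6 
   q8     q7   q8   q9 
   q9    q10  q11  q12 
   q10    q4  q13   q6 
   q11    q7   q8   q9 
   q12   q10  q11  q12 
 * q13   q14  q15  q16 
   q14   q17  q13  q18 
   q15   q14  q15  q16 
   q16   q19  q20  q21 
 * q17   q17  q13  q18 
 * q18   q19  q20  q21 
   q19   q17  q13  q18 
   q20   q14  q15  q16 
   q21   q19  q20  q21 
(> = start, * = accepting)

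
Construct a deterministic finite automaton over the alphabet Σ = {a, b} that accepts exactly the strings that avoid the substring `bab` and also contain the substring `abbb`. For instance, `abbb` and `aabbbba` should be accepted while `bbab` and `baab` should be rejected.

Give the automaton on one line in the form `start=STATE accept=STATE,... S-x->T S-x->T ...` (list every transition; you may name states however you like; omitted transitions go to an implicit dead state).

Build one automaton per condition and run them in lockstep. One (4 states) tracks partial matches of the forbidden pattern `bab`; the other (5 states) tracks whether and how much of `abbb` has been seen. Each combined state is a pair, one component from each; accept when both components accept. Minimizing collapses redundant product states.
A 10-state machine:
        a   b  
>  q0   q1  q2 
   q1   q1  q3 
   q2   q4  q2 
   q3   q4  q5 
   q4   q1  q6 
   q5   q4  q7 
   q6   q6  q6 
 * q7   q8  q7 
 * q8   q9  q6 
 * q9   q9  q7 
(> = start, * = accepting)

start=q0 accept=q7,q8,q9 q0-a->q1 q0-b->q2 q1-a->q1 q1-b->q3 q2-a->q4 q2-b->q2 q3-a->q4 q3-b->q5 q4-a->q1 q4-b->q6 q5-a->q4 q5-b->q7 q6-a->q6 q6-b->q6 q7-a->q8 q7-b->q7 q8-a->q9 q8-b->q6 q9-a->q9 q9-b->q7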